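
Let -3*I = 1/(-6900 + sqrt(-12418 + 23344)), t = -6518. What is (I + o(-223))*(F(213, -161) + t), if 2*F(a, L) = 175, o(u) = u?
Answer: 7584125413829/5288786 - 1429*sqrt(1214)/10577572 ≈ 1.4340e+6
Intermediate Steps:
F(a, L) = 175/2 (F(a, L) = (1/2)*175 = 175/2)
I = -1/(3*(-6900 + 3*sqrt(1214))) (I = -1/(3*(-6900 + sqrt(-12418 + 23344))) = -1/(3*(-6900 + sqrt(10926))) = -1/(3*(-6900 + 3*sqrt(1214))) ≈ 4.9052e-5)
(I + o(-223))*(F(213, -161) + t) = ((1150/23799537 + sqrt(1214)/47599074) - 223)*(175/2 - 6518) = (-5307295601/23799537 + sqrt(1214)/47599074)*(-12861/2) = 7584125413829/5288786 - 1429*sqrt(1214)/10577572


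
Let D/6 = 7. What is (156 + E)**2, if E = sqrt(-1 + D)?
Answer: (156 + sqrt(41))**2 ≈ 26375.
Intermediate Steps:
D = 42 (D = 6*7 = 42)
E = sqrt(41) (E = sqrt(-1 + 42) = sqrt(41) ≈ 6.4031)
(156 + E)**2 = (156 + sqrt(41))**2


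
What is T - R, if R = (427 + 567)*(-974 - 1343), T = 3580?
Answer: 2306678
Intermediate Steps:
R = -2303098 (R = 994*(-2317) = -2303098)
T - R = 3580 - 1*(-2303098) = 3580 + 2303098 = 2306678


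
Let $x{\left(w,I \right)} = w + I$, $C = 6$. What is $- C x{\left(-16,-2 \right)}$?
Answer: $108$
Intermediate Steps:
$x{\left(w,I \right)} = I + w$
$- C x{\left(-16,-2 \right)} = \left(-1\right) 6 \left(-2 - 16\right) = \left(-6\right) \left(-18\right) = 108$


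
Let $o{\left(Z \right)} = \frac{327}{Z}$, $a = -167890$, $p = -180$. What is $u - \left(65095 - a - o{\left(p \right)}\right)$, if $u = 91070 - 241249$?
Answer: $- \frac{22989949}{60} \approx -3.8317 \cdot 10^{5}$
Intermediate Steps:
$u = -150179$
$u - \left(65095 - a - o{\left(p \right)}\right) = -150179 - \left(232985 + \frac{109}{60}\right) = -150179 + \left(\left(-167890 + 327 \left(- \frac{1}{180}\right)\right) - 65095\right) = -150179 - \frac{13979209}{60} = - \frac{22989949}{60}$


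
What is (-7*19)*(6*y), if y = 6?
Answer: -4788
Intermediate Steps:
(-7*19)*(6*y) = (-7*19)*(6*6) = -133*36 = -4788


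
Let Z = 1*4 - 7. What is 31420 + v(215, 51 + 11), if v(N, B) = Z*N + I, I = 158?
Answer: 30933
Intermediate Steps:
Z = -3 (Z = 4 - 7 = -3)
v(N, B) = 158 - 3*N (v(N, B) = -3*N + 158 = 158 - 3*N)
31420 + v(215, 51 + 11) = 31420 + (158 - 3*215) = 31420 + (158 - 645) = 31420 - 487 = 30933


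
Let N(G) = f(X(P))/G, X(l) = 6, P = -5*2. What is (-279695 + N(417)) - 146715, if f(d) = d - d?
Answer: -426410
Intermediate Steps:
P = -10
f(d) = 0
N(G) = 0 (N(G) = 0/G = 0)
(-279695 + N(417)) - 146715 = (-279695 + 0) - 146715 = -279695 - 146715 = -426410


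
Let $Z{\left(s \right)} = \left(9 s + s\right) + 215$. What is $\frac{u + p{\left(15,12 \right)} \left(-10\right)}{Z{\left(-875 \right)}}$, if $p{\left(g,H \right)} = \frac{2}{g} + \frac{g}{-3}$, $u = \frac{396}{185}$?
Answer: $- \frac{28198}{4736925} \approx -0.0059528$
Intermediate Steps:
$u = \frac{396}{185}$ ($u = 396 \cdot \frac{1}{185} = \frac{396}{185} \approx 2.1405$)
$p{\left(g,H \right)} = \frac{2}{g} - \frac{g}{3}$ ($p{\left(g,H \right)} = \frac{2}{g} + g \left(- \frac{1}{3}\right) = \frac{2}{g} - \frac{g}{3}$)
$Z{\left(s \right)} = 215 + 10 s$ ($Z{\left(s \right)} = 10 s + 215 = 215 + 10 s$)
$\frac{u + p{\left(15,12 \right)} \left(-10\right)}{Z{\left(-875 \right)}} = \frac{\frac{396}{185} + \left(\frac{2}{15} - 5\right) \left(-10\right)}{215 + 10 \left(-875\right)} = \frac{\frac{396}{185} + \left(2 \cdot \frac{1}{15} - 5\right) \left(-10\right)}{215 - 8750} = \frac{\frac{396}{185} + \left(\frac{2}{15} - 5\right) \left(-10\right)}{-8535} = \left(\frac{396}{185} - - \frac{146}{3}\right) \left(- \frac{1}{8535}\right) = \left(\frac{396}{185} + \frac{146}{3}\right) \left(- \frac{1}{8535}\right) = \frac{28198}{555} \left(- \frac{1}{8535}\right) = - \frac{28198}{4736925}$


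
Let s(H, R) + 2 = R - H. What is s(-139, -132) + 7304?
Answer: 7309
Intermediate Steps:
s(H, R) = -2 + R - H (s(H, R) = -2 + (R - H) = -2 + R - H)
s(-139, -132) + 7304 = (-2 - 132 - 1*(-139)) + 7304 = (-2 - 132 + 139) + 7304 = 5 + 7304 = 7309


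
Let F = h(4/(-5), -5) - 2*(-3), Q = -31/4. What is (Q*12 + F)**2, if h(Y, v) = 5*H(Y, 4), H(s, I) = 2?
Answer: 5929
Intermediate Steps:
h(Y, v) = 10 (h(Y, v) = 5*2 = 10)
Q = -31/4 (Q = -31*1/4 = -31/4 ≈ -7.7500)
F = 16 (F = 10 - 2*(-3) = 10 + 6 = 16)
(Q*12 + F)**2 = (-31/4*12 + 16)**2 = (-93 + 16)**2 = (-77)**2 = 5929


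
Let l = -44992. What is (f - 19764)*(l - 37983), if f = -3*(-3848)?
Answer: 682054500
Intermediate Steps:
f = 11544
(f - 19764)*(l - 37983) = (11544 - 19764)*(-44992 - 37983) = -8220*(-82975) = 682054500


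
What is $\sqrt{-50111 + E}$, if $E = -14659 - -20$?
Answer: $5 i \sqrt{2590} \approx 254.46 i$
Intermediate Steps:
$E = -14639$ ($E = -14659 + 20 = -14639$)
$\sqrt{-50111 + E} = \sqrt{-50111 - 14639} = \sqrt{-64750} = 5 i \sqrt{2590}$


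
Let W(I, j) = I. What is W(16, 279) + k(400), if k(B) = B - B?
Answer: 16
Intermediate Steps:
k(B) = 0
W(16, 279) + k(400) = 16 + 0 = 16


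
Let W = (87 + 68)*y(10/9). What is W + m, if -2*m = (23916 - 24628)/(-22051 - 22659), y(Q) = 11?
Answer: 38115097/22355 ≈ 1705.0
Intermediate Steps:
m = -178/22355 (m = -(23916 - 24628)/(2*(-22051 - 22659)) = -(-356)/(-44710) = -(-356)*(-1)/44710 = -½*356/22355 = -178/22355 ≈ -0.0079624)
W = 1705 (W = (87 + 68)*11 = 155*11 = 1705)
W + m = 1705 - 178/22355 = 38115097/22355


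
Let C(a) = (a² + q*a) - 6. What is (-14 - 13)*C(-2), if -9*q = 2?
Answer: 42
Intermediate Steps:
q = -2/9 (q = -⅑*2 = -2/9 ≈ -0.22222)
C(a) = -6 + a² - 2*a/9 (C(a) = (a² - 2*a/9) - 6 = -6 + a² - 2*a/9)
(-14 - 13)*C(-2) = (-14 - 13)*(-6 + (-2)² - 2/9*(-2)) = -27*(-6 + 4 + 4/9) = -27*(-14/9) = 42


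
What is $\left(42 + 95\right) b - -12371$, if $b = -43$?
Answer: $6480$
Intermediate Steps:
$\left(42 + 95\right) b - -12371 = \left(42 + 95\right) \left(-43\right) - -12371 = 137 \left(-43\right) + 12371 = -5891 + 12371 = 6480$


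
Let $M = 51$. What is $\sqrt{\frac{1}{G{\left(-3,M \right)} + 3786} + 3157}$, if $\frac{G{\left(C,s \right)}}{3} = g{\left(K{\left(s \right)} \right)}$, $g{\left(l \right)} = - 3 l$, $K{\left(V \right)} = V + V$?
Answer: $\frac{\sqrt{6491916609}}{1434} \approx 56.187$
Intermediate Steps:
$K{\left(V \right)} = 2 V$
$G{\left(C,s \right)} = - 18 s$ ($G{\left(C,s \right)} = 3 \left(- 3 \cdot 2 s\right) = 3 \left(- 6 s\right) = - 18 s$)
$\sqrt{\frac{1}{G{\left(-3,M \right)} + 3786} + 3157} = \sqrt{\frac{1}{\left(-18\right) 51 + 3786} + 3157} = \sqrt{\frac{1}{-918 + 3786} + 3157} = \sqrt{\frac{1}{2868} + 3157} = \sqrt{\frac{9054277}{2868}} = \frac{\sqrt{6491916609}}{1434}$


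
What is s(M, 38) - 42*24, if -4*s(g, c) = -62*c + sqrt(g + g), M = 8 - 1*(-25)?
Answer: -419 - sqrt(66)/4 ≈ -421.03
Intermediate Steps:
M = 33 (M = 8 + 25 = 33)
s(g, c) = 31*c/2 - sqrt(2)*sqrt(g)/4 (s(g, c) = -(-62*c + sqrt(g + g))/4 = -(-62*c + sqrt(2*g))/4 = -(-62*c + sqrt(2)*sqrt(g))/4 = 31*c/2 - sqrt(2)*sqrt(g)/4)
s(M, 38) - 42*24 = ((31/2)*38 - sqrt(2)*sqrt(33)/4) - 42*24 = (589 - sqrt(66)/4) - 1*1008 = (589 - sqrt(66)/4) - 1008 = -419 - sqrt(66)/4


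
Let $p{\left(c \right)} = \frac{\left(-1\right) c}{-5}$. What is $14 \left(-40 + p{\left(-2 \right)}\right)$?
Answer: $- \frac{2828}{5} \approx -565.6$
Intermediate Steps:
$p{\left(c \right)} = \frac{c}{5}$ ($p{\left(c \right)} = - c \left(- \frac{1}{5}\right) = \frac{c}{5}$)
$14 \left(-40 + p{\left(-2 \right)}\right) = 14 \left(-40 + \frac{1}{5} \left(-2\right)\right) = 14 \left(-40 - \frac{2}{5}\right) = 14 \left(- \frac{202}{5}\right) = - \frac{2828}{5}$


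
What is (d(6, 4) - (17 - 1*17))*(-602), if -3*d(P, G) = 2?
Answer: 1204/3 ≈ 401.33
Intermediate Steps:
d(P, G) = -⅔ (d(P, G) = -⅓*2 = -⅔)
(d(6, 4) - (17 - 1*17))*(-602) = (-⅔ - (17 - 1*17))*(-602) = (-⅔ - (17 - 17))*(-602) = (-⅔ - 1*0)*(-602) = (-⅔ + 0)*(-602) = -⅔*(-602) = 1204/3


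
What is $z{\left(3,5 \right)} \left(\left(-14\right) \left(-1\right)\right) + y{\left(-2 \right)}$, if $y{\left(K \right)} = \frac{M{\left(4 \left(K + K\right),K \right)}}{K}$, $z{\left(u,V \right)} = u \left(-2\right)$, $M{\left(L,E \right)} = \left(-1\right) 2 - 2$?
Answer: $-82$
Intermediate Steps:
$M{\left(L,E \right)} = -4$ ($M{\left(L,E \right)} = -2 - 2 = -4$)
$z{\left(u,V \right)} = - 2 u$
$y{\left(K \right)} = - \frac{4}{K}$
$z{\left(3,5 \right)} \left(\left(-14\right) \left(-1\right)\right) + y{\left(-2 \right)} = \left(-2\right) 3 \left(\left(-14\right) \left(-1\right)\right) - \frac{4}{-2} = \left(-6\right) 14 - -2 = -84 + 2 = -82$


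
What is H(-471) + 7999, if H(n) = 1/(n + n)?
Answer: 7535057/942 ≈ 7999.0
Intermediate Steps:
H(n) = 1/(2*n)
H(-471) + 7999 = (1/2)/(-471) + 7999 = (1/2)*(-1/471) + 7999 = -1/942 + 7999 = 7535057/942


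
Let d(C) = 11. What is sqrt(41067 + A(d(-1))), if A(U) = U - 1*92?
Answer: 9*sqrt(506) ≈ 202.45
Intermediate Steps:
A(U) = -92 + U (A(U) = U - 92 = -92 + U)
sqrt(41067 + A(d(-1))) = sqrt(41067 + (-92 + 11)) = sqrt(41067 - 81) = sqrt(40986) = 9*sqrt(506)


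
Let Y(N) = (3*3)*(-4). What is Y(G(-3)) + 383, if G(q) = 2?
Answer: 347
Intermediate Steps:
Y(N) = -36 (Y(N) = 9*(-4) = -36)
Y(G(-3)) + 383 = -36 + 383 = 347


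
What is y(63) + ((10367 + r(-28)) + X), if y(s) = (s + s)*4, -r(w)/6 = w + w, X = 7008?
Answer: 18215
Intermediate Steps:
r(w) = -12*w (r(w) = -6*(w + w) = -12*w)
y(s) = 8*s (y(s) = (2*s)*4 = 8*s)
y(63) + ((10367 + r(-28)) + X) = 8*63 + ((10367 - 12*(-28)) + 7008) = 504 + ((10367 + 336) + 7008) = 504 + (10703 + 7008) = 504 + 17711 = 18215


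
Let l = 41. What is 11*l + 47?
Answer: 498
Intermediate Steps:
11*l + 47 = 11*41 + 47 = 451 + 47 = 498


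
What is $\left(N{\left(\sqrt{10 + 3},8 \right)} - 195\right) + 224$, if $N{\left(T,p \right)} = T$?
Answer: $29 + \sqrt{13} \approx 32.606$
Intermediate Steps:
$\left(N{\left(\sqrt{10 + 3},8 \right)} - 195\right) + 224 = \left(\sqrt{10 + 3} - 195\right) + 224 = \left(\sqrt{13} - 195\right) + 224 = \left(-195 + \sqrt{13}\right) + 224 = 29 + \sqrt{13}$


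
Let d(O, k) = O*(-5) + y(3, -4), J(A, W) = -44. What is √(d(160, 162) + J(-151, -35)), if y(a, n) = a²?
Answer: I*√835 ≈ 28.896*I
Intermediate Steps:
d(O, k) = 9 - 5*O (d(O, k) = O*(-5) + 3² = -5*O + 9 = 9 - 5*O)
√(d(160, 162) + J(-151, -35)) = √((9 - 5*160) - 44) = √((9 - 800) - 44) = √(-791 - 44) = √(-835) = I*√835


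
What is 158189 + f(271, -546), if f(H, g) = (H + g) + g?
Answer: 157368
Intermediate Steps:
f(H, g) = H + 2*g
158189 + f(271, -546) = 158189 + (271 + 2*(-546)) = 158189 + (271 - 1092) = 158189 - 821 = 157368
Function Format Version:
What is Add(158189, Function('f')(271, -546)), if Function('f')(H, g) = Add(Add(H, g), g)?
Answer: 157368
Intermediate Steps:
Function('f')(H, g) = Add(H, Mul(2, g))
Add(158189, Function('f')(271, -546)) = Add(158189, Add(271, Mul(2, -546))) = Add(158189, Add(271, -1092)) = Add(158189, -821) = 157368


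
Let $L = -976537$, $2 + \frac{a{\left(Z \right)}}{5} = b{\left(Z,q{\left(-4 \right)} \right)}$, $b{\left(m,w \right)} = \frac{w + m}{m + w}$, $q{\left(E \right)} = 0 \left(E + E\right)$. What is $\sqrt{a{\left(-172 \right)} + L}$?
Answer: $i \sqrt{976542} \approx 988.2 i$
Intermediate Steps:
$q{\left(E \right)} = 0$ ($q{\left(E \right)} = 0 \cdot 2 E = 0$)
$b{\left(m,w \right)} = 1$ ($b{\left(m,w \right)} = \frac{m + w}{m + w} = 1$)
$a{\left(Z \right)} = -5$ ($a{\left(Z \right)} = -10 + 5 \cdot 1 = -10 + 5 = -5$)
$\sqrt{a{\left(-172 \right)} + L} = \sqrt{-5 - 976537} = \sqrt{-976542} = i \sqrt{976542}$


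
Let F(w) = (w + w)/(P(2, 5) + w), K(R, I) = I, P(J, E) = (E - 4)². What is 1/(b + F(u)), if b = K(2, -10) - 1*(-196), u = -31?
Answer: 15/2821 ≈ 0.0053173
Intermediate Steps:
P(J, E) = (-4 + E)²
F(w) = 2*w/(1 + w) (F(w) = (w + w)/((-4 + 5)² + w) = (2*w)/(1² + w) = (2*w)/(1 + w) = 2*w/(1 + w))
b = 186 (b = -10 - 1*(-196) = -10 + 196 = 186)
1/(b + F(u)) = 1/(186 + 2*(-31)/(1 - 31)) = 1/(186 + 2*(-31)/(-30)) = 1/(186 + 2*(-31)*(-1/30)) = 1/(186 + 31/15) = 1/(2821/15) = 15/2821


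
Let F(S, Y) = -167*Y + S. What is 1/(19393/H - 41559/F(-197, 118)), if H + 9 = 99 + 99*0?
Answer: 1791270/389719189 ≈ 0.0045963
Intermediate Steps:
F(S, Y) = S - 167*Y
H = 90 (H = -9 + (99 + 99*0) = -9 + (99 + 0) = -9 + 99 = 90)
1/(19393/H - 41559/F(-197, 118)) = 1/(19393/90 - 41559/(-197 - 167*118)) = 1/(19393*(1/90) - 41559/(-197 - 19706)) = 1/(19393/90 - 41559/(-19903)) = 1/(19393/90 - 41559*(-1/19903)) = 1/(19393/90 + 41559/19903) = 1/(389719189/1791270) = 1791270/389719189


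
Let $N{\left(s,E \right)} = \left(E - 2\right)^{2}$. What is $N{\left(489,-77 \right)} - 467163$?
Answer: $-460922$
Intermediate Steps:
$N{\left(s,E \right)} = \left(-2 + E\right)^{2}$
$N{\left(489,-77 \right)} - 467163 = \left(-2 - 77\right)^{2} - 467163 = \left(-79\right)^{2} - 467163 = 6241 - 467163 = -460922$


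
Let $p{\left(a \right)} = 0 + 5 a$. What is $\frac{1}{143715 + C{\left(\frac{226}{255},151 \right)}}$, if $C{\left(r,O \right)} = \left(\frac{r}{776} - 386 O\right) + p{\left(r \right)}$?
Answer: $\frac{98940}{8452783813} \approx 1.1705 \cdot 10^{-5}$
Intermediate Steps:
$p{\left(a \right)} = 5 a$
$C{\left(r,O \right)} = - 386 O + \frac{3881 r}{776}$ ($C{\left(r,O \right)} = \left(\frac{r}{776} - 386 O\right) + 5 r = \left(- 386 O + \frac{r}{776}\right) + 5 r = - 386 O + \frac{3881 r}{776}$)
$\frac{1}{143715 + C{\left(\frac{226}{255},151 \right)}} = \frac{1}{143715 + \left(\left(-386\right) 151 + \frac{3881 \cdot \frac{226}{255}}{776}\right)} = \frac{1}{143715 - \left(58286 - \frac{3881 \cdot 226 \cdot \frac{1}{255}}{776}\right)} = \frac{1}{143715 + \left(-58286 + \frac{3881}{776} \cdot \frac{226}{255}\right)} = \frac{1}{143715 + \left(-58286 + \frac{438553}{98940}\right)} = \frac{1}{143715 - \frac{5766378287}{98940}} = \frac{1}{\frac{8452783813}{98940}} = \frac{98940}{8452783813}$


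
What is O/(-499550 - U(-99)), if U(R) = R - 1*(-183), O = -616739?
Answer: 616739/499634 ≈ 1.2344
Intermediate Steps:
U(R) = 183 + R (U(R) = R + 183 = 183 + R)
O/(-499550 - U(-99)) = -616739/(-499550 - (183 - 99)) = -616739/(-499550 - 1*84) = -616739/(-499550 - 84) = -616739/(-499634) = -616739*(-1/499634) = 616739/499634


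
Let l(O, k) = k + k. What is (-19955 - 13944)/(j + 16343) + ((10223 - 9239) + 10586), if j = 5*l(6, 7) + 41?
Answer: 190338881/16454 ≈ 11568.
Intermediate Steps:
l(O, k) = 2*k
j = 111 (j = 5*(2*7) + 41 = 5*14 + 41 = 70 + 41 = 111)
(-19955 - 13944)/(j + 16343) + ((10223 - 9239) + 10586) = (-19955 - 13944)/(111 + 16343) + ((10223 - 9239) + 10586) = -33899/16454 + (984 + 10586) = -33899*1/16454 + 11570 = -33899/16454 + 11570 = 190338881/16454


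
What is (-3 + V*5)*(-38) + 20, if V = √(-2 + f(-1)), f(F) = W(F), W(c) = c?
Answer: 134 - 190*I*√3 ≈ 134.0 - 329.09*I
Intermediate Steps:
f(F) = F
V = I*√3 (V = √(-2 - 1) = √(-3) = I*√3 ≈ 1.732*I)
(-3 + V*5)*(-38) + 20 = (-3 + (I*√3)*5)*(-38) + 20 = (-3 + 5*I*√3)*(-38) + 20 = (114 - 190*I*√3) + 20 = 134 - 190*I*√3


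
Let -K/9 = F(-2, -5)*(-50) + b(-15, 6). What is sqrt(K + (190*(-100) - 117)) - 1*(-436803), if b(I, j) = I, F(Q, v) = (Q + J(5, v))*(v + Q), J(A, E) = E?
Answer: 436803 + 2*sqrt(767) ≈ 4.3686e+5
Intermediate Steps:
F(Q, v) = (Q + v)**2 (F(Q, v) = (Q + v)*(v + Q) = (Q + v)*(Q + v) = (Q + v)**2)
K = 22185 (K = -9*(((-2)**2 + (-5)**2 + 2*(-2)*(-5))*(-50) - 15) = -9*((4 + 25 + 20)*(-50) - 15) = -9*(49*(-50) - 15) = -9*(-2450 - 15) = -9*(-2465) = 22185)
sqrt(K + (190*(-100) - 117)) - 1*(-436803) = sqrt(22185 + (190*(-100) - 117)) - 1*(-436803) = sqrt(22185 + (-19000 - 117)) + 436803 = sqrt(22185 - 19117) + 436803 = sqrt(3068) + 436803 = 2*sqrt(767) + 436803 = 436803 + 2*sqrt(767)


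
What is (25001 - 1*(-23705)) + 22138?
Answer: 70844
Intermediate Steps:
(25001 - 1*(-23705)) + 22138 = (25001 + 23705) + 22138 = 48706 + 22138 = 70844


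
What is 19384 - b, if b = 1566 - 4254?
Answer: 22072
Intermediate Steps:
b = -2688
19384 - b = 19384 - 1*(-2688) = 19384 + 2688 = 22072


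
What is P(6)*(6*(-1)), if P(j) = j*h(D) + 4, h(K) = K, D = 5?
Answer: -204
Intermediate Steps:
P(j) = 4 + 5*j (P(j) = j*5 + 4 = 5*j + 4 = 4 + 5*j)
P(6)*(6*(-1)) = (4 + 5*6)*(6*(-1)) = (4 + 30)*(-6) = 34*(-6) = -204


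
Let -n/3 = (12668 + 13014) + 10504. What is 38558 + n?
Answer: -70000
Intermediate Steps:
n = -108558 (n = -3*((12668 + 13014) + 10504) = -3*(25682 + 10504) = -3*36186 = -108558)
38558 + n = 38558 - 108558 = -70000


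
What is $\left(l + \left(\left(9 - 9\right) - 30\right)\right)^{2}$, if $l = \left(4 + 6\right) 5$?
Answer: $400$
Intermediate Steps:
$l = 50$ ($l = 10 \cdot 5 = 50$)
$\left(l + \left(\left(9 - 9\right) - 30\right)\right)^{2} = \left(50 + \left(\left(9 - 9\right) - 30\right)\right)^{2} = \left(50 + \left(0 - 30\right)\right)^{2} = \left(50 - 30\right)^{2} = 20^{2} = 400$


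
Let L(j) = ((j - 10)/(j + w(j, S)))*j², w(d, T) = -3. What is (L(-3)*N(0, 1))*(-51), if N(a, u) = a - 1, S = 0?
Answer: 1989/2 ≈ 994.50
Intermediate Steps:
N(a, u) = -1 + a
L(j) = j²*(-10 + j)/(-3 + j) (L(j) = ((j - 10)/(j - 3))*j² = ((-10 + j)/(-3 + j))*j² = j²*(-10 + j)/(-3 + j))
(L(-3)*N(0, 1))*(-51) = (((-3)²*(-10 - 3)/(-3 - 3))*(-1 + 0))*(-51) = ((9*(-13)/(-6))*(-1))*(-51) = ((9*(-⅙)*(-13))*(-1))*(-51) = ((39/2)*(-1))*(-51) = -39/2*(-51) = 1989/2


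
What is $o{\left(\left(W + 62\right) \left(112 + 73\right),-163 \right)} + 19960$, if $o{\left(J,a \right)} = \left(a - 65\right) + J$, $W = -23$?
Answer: $26947$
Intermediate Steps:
$o{\left(J,a \right)} = -65 + J + a$ ($o{\left(J,a \right)} = \left(-65 + a\right) + J = -65 + J + a$)
$o{\left(\left(W + 62\right) \left(112 + 73\right),-163 \right)} + 19960 = \left(-65 + \left(-23 + 62\right) \left(112 + 73\right) - 163\right) + 19960 = \left(-65 + 39 \cdot 185 - 163\right) + 19960 = \left(-65 + 7215 - 163\right) + 19960 = 6987 + 19960 = 26947$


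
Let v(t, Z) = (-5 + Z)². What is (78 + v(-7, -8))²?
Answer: 61009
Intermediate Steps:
(78 + v(-7, -8))² = (78 + (-5 - 8)²)² = (78 + (-13)²)² = (78 + 169)² = 247² = 61009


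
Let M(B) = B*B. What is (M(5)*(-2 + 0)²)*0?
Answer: 0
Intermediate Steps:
M(B) = B²
(M(5)*(-2 + 0)²)*0 = (5²*(-2 + 0)²)*0 = (25*(-2)²)*0 = (25*4)*0 = 100*0 = 0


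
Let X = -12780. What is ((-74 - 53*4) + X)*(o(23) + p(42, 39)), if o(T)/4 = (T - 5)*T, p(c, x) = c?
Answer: -22186068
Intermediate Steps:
o(T) = 4*T*(-5 + T) (o(T) = 4*((T - 5)*T) = 4*((-5 + T)*T) = 4*(T*(-5 + T)) = 4*T*(-5 + T))
((-74 - 53*4) + X)*(o(23) + p(42, 39)) = ((-74 - 53*4) - 12780)*(4*23*(-5 + 23) + 42) = ((-74 - 212) - 12780)*(4*23*18 + 42) = (-286 - 12780)*(1656 + 42) = -13066*1698 = -22186068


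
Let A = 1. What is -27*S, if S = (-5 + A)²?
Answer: -432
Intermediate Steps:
S = 16 (S = (-5 + 1)² = (-4)² = 16)
-27*S = -27*16 = -432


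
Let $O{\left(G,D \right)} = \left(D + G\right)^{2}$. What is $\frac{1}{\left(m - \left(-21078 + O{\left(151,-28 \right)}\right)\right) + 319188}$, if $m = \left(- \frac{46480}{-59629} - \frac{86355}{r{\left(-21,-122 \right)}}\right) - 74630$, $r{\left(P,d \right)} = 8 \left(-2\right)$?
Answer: $\frac{954064}{244149716423} \approx 3.9077 \cdot 10^{-6}$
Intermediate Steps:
$r{\left(P,d \right)} = -16$
$m = - \frac{66051790345}{954064}$ ($m = \left(- \frac{46480}{-59629} - \frac{86355}{-16}\right) - 74630 = \left(\left(-46480\right) \left(- \frac{1}{59629}\right) - - \frac{86355}{16}\right) - 74630 = \left(\frac{46480}{59629} + \frac{86355}{16}\right) - 74630 = \frac{5150005975}{954064} - 74630 = - \frac{66051790345}{954064} \approx -69232.0$)
$\frac{1}{\left(m - \left(-21078 + O{\left(151,-28 \right)}\right)\right) + 319188} = \frac{1}{\left(- \frac{66051790345}{954064} + \left(21078 - \left(-28 + 151\right)^{2}\right)\right) + 319188} = \frac{1}{\left(- \frac{66051790345}{954064} + \left(21078 - 123^{2}\right)\right) + 319188} = \frac{1}{\left(- \frac{66051790345}{954064} + \left(21078 - 15129\right)\right) + 319188} = \frac{1}{\left(- \frac{66051790345}{954064} + 5949\right) + 319188} = \frac{1}{- \frac{60376063609}{954064} + 319188} = \frac{1}{\frac{244149716423}{954064}} = \frac{954064}{244149716423}$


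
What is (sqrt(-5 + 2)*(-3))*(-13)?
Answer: 39*I*sqrt(3) ≈ 67.55*I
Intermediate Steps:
(sqrt(-5 + 2)*(-3))*(-13) = (sqrt(-3)*(-3))*(-13) = ((I*sqrt(3))*(-3))*(-13) = -3*I*sqrt(3)*(-13) = 39*I*sqrt(3)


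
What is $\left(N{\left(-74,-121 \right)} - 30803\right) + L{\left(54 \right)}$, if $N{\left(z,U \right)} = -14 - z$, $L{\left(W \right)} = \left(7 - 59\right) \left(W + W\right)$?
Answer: $-36359$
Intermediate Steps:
$L{\left(W \right)} = - 104 W$ ($L{\left(W \right)} = - 52 \cdot 2 W = - 104 W$)
$\left(N{\left(-74,-121 \right)} - 30803\right) + L{\left(54 \right)} = \left(\left(-14 - -74\right) - 30803\right) - 5616 = \left(\left(-14 + 74\right) - 30803\right) - 5616 = \left(60 - 30803\right) - 5616 = -30743 - 5616 = -36359$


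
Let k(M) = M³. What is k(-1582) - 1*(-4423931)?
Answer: -3954885437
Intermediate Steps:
k(-1582) - 1*(-4423931) = (-1582)³ - 1*(-4423931) = -3959309368 + 4423931 = -3954885437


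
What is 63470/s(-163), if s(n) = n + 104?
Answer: -63470/59 ≈ -1075.8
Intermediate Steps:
s(n) = 104 + n
63470/s(-163) = 63470/(104 - 163) = 63470/(-59) = 63470*(-1/59) = -63470/59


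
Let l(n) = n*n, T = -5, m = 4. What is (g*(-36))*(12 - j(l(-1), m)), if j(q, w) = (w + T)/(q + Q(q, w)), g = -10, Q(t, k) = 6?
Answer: 30600/7 ≈ 4371.4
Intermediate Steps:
l(n) = n**2
j(q, w) = (-5 + w)/(6 + q) (j(q, w) = (w - 5)/(q + 6) = (-5 + w)/(6 + q))
(g*(-36))*(12 - j(l(-1), m)) = (-10*(-36))*(12 - (-5 + 4)/(6 + (-1)**2)) = 360*(12 - (-1)/(6 + 1)) = 360*(12 - (-1)/7) = 360*(12 - 1*(-1/7)) = 360*(12 + 1/7) = 360*(85/7) = 30600/7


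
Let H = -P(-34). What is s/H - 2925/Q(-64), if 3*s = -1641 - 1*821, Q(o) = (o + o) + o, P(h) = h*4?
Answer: 30029/3264 ≈ 9.2001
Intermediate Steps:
P(h) = 4*h
Q(o) = 3*o (Q(o) = 2*o + o = 3*o)
s = -2462/3 (s = (-1641 - 1*821)/3 = (-1641 - 821)/3 = (⅓)*(-2462) = -2462/3 ≈ -820.67)
H = 136 (H = -4*(-34) = -1*(-136) = 136)
s/H - 2925/Q(-64) = -2462/3/136 - 2925/(3*(-64)) = -2462/3*1/136 - 2925/(-192) = -1231/204 - 2925*(-1/192) = -1231/204 + 975/64 = 30029/3264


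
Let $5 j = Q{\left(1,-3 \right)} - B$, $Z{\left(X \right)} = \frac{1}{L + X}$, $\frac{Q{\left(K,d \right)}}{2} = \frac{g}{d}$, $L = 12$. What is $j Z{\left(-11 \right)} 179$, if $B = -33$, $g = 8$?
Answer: $\frac{14857}{15} \approx 990.47$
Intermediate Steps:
$Q{\left(K,d \right)} = \frac{16}{d}$ ($Q{\left(K,d \right)} = 2 \frac{8}{d} = \frac{16}{d}$)
$Z{\left(X \right)} = \frac{1}{12 + X}$
$j = \frac{83}{15}$ ($j = \frac{\frac{16}{-3} - -33}{5} = \frac{16 \left(- \frac{1}{3}\right) + 33}{5} = \frac{- \frac{16}{3} + 33}{5} = \frac{1}{5} \cdot \frac{83}{3} = \frac{83}{15} \approx 5.5333$)
$j Z{\left(-11 \right)} 179 = \frac{83}{15 \left(12 - 11\right)} 179 = \frac{83}{15 \cdot 1} \cdot 179 = \frac{83}{15} \cdot 1 \cdot 179 = \frac{83}{15} \cdot 179 = \frac{14857}{15}$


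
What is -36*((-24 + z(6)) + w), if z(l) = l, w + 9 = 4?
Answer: 828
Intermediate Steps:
w = -5 (w = -9 + 4 = -5)
-36*((-24 + z(6)) + w) = -36*((-24 + 6) - 5) = -36*(-18 - 5) = -36*(-23) = 828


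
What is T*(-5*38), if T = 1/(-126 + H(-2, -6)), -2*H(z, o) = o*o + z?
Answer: 190/143 ≈ 1.3287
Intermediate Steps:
H(z, o) = -z/2 - o²/2 (H(z, o) = -(o*o + z)/2 = -(o² + z)/2 = -(z + o²)/2 = -z/2 - o²/2)
T = -1/143 (T = 1/(-126 + (-½*(-2) - ½*(-6)²)) = 1/(-126 + (1 - ½*36)) = 1/(-126 + (1 - 18)) = 1/(-126 - 17) = 1/(-143) = -1/143 ≈ -0.0069930)
T*(-5*38) = -(-5)*38/143 = -1/143*(-190) = 190/143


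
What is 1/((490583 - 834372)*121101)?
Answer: -1/41633191689 ≈ -2.4019e-11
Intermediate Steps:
1/((490583 - 834372)*121101) = (1/121101)/(-343789) = -1/343789*1/121101 = -1/41633191689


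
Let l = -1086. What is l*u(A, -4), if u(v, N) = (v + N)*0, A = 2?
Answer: 0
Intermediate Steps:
u(v, N) = 0 (u(v, N) = (N + v)*0 = 0)
l*u(A, -4) = -1086*0 = 0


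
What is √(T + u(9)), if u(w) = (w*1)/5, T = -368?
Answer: I*√9155/5 ≈ 19.136*I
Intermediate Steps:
u(w) = w/5 (u(w) = w*(⅕) = w/5)
√(T + u(9)) = √(-368 + (⅕)*9) = √(-368 + 9/5) = √(-1831/5) = I*√9155/5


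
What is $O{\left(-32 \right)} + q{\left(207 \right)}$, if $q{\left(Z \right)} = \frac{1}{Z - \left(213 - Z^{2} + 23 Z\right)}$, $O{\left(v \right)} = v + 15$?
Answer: $- \frac{647393}{38082} \approx -17.0$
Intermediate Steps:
$O{\left(v \right)} = 15 + v$
$q{\left(Z \right)} = \frac{1}{-213 + Z^{2} - 22 Z}$ ($q{\left(Z \right)} = \frac{1}{Z - \left(213 - Z^{2} + 23 Z\right)} = \frac{1}{-213 + Z^{2} - 22 Z}$)
$O{\left(-32 \right)} + q{\left(207 \right)} = \left(15 - 32\right) + \frac{1}{-213 + 207^{2} - 4554} = -17 + \frac{1}{-213 + 42849 - 4554} = -17 + \frac{1}{38082} = - \frac{647393}{38082}$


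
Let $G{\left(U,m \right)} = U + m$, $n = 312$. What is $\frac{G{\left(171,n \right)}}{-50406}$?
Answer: $- \frac{161}{16802} \approx -0.0095822$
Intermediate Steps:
$\frac{G{\left(171,n \right)}}{-50406} = \frac{171 + 312}{-50406} = 483 \left(- \frac{1}{50406}\right) = - \frac{161}{16802}$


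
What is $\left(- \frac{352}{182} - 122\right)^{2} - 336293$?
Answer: $- \frac{2657649049}{8281} \approx -3.2093 \cdot 10^{5}$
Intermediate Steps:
$\left(- \frac{352}{182} - 122\right)^{2} - 336293 = \left(\left(-352\right) \frac{1}{182} - 122\right)^{2} - 336293 = \left(- \frac{176}{91} - 122\right)^{2} - 336293 = \left(- \frac{11278}{91}\right)^{2} - 336293 = \frac{127193284}{8281} - 336293 = - \frac{2657649049}{8281}$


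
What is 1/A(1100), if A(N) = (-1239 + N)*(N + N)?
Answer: -1/305800 ≈ -3.2701e-6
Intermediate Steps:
A(N) = 2*N*(-1239 + N) (A(N) = (-1239 + N)*(2*N) = 2*N*(-1239 + N))
1/A(1100) = 1/(2*1100*(-1239 + 1100)) = 1/(2*1100*(-139)) = 1/(-305800) = -1/305800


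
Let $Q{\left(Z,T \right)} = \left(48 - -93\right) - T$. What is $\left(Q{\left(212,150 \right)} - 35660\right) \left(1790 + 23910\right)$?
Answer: $-916693300$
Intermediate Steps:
$Q{\left(Z,T \right)} = 141 - T$ ($Q{\left(Z,T \right)} = \left(48 + 93\right) - T = 141 - T$)
$\left(Q{\left(212,150 \right)} - 35660\right) \left(1790 + 23910\right) = \left(\left(141 - 150\right) - 35660\right) \left(1790 + 23910\right) = \left(\left(141 - 150\right) - 35660\right) 25700 = \left(-9 - 35660\right) 25700 = \left(-35669\right) 25700 = -916693300$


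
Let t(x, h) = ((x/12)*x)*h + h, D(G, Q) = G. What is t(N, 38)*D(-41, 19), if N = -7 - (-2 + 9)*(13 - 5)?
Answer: -1033733/2 ≈ -5.1687e+5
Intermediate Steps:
N = -63 (N = -7 - 7*8 = -7 - 1*56 = -7 - 56 = -63)
t(x, h) = h + h*x**2/12 (t(x, h) = ((x*(1/12))*x)*h + h = ((x/12)*x)*h + h = (x**2/12)*h + h = h*x**2/12 + h = h + h*x**2/12)
t(N, 38)*D(-41, 19) = ((1/12)*38*(12 + (-63)**2))*(-41) = ((1/12)*38*(12 + 3969))*(-41) = ((1/12)*38*3981)*(-41) = (25213/2)*(-41) = -1033733/2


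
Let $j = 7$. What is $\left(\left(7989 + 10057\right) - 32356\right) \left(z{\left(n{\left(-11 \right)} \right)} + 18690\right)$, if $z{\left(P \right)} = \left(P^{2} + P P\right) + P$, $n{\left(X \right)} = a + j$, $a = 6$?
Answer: $-272476710$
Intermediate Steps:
$n{\left(X \right)} = 13$ ($n{\left(X \right)} = 6 + 7 = 13$)
$z{\left(P \right)} = P + 2 P^{2}$ ($z{\left(P \right)} = \left(P^{2} + P^{2}\right) + P = 2 P^{2} + P = P + 2 P^{2}$)
$\left(\left(7989 + 10057\right) - 32356\right) \left(z{\left(n{\left(-11 \right)} \right)} + 18690\right) = \left(\left(7989 + 10057\right) - 32356\right) \left(13 \left(1 + 2 \cdot 13\right) + 18690\right) = \left(18046 - 32356\right) \left(13 \left(1 + 26\right) + 18690\right) = \left(18046 - 32356\right) \left(13 \cdot 27 + 18690\right) = - 14310 \left(351 + 18690\right) = \left(-14310\right) 19041 = -272476710$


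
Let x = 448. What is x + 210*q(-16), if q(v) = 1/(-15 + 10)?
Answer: 406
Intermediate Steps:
q(v) = -1/5 (q(v) = 1/(-5) = -1/5)
x + 210*q(-16) = 448 + 210*(-1/5) = 448 - 42 = 406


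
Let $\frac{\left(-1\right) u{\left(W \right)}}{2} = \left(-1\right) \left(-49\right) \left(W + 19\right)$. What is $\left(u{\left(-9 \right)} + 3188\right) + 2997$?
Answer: $5205$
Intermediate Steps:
$u{\left(W \right)} = -1862 - 98 W$ ($u{\left(W \right)} = - 2 \left(-1\right) \left(-49\right) \left(W + 19\right) = - 2 \cdot 49 \left(19 + W\right) = - 2 \left(931 + 49 W\right) = -1862 - 98 W$)
$\left(u{\left(-9 \right)} + 3188\right) + 2997 = \left(\left(-1862 - -882\right) + 3188\right) + 2997 = \left(\left(-1862 + 882\right) + 3188\right) + 2997 = \left(-980 + 3188\right) + 2997 = 2208 + 2997 = 5205$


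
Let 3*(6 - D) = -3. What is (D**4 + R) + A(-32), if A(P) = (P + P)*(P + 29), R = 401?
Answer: 2994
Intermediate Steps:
A(P) = 2*P*(29 + P) (A(P) = (2*P)*(29 + P) = 2*P*(29 + P))
D = 7 (D = 6 - 1/3*(-3) = 6 + 1 = 7)
(D**4 + R) + A(-32) = (7**4 + 401) + 2*(-32)*(29 - 32) = (2401 + 401) + 2*(-32)*(-3) = 2802 + 192 = 2994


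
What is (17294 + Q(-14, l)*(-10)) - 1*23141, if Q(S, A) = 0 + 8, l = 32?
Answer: -5927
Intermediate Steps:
Q(S, A) = 8
(17294 + Q(-14, l)*(-10)) - 1*23141 = (17294 + 8*(-10)) - 1*23141 = (17294 - 80) - 23141 = 17214 - 23141 = -5927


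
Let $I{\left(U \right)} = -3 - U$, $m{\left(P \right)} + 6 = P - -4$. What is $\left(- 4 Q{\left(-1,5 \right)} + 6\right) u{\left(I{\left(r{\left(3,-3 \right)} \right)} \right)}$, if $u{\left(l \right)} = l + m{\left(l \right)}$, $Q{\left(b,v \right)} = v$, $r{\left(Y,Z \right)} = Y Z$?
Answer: $-140$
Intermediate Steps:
$m{\left(P \right)} = -2 + P$ ($m{\left(P \right)} = -6 + \left(P - -4\right) = -6 + \left(P + 4\right) = -6 + \left(4 + P\right) = -2 + P$)
$u{\left(l \right)} = -2 + 2 l$ ($u{\left(l \right)} = l + \left(-2 + l\right) = -2 + 2 l$)
$\left(- 4 Q{\left(-1,5 \right)} + 6\right) u{\left(I{\left(r{\left(3,-3 \right)} \right)} \right)} = \left(\left(-4\right) 5 + 6\right) \left(-2 + 2 \left(-3 - 3 \left(-3\right)\right)\right) = \left(-20 + 6\right) \left(-2 + 2 \left(-3 - -9\right)\right) = - 14 \left(-2 + 2 \left(-3 + 9\right)\right) = - 14 \left(-2 + 2 \cdot 6\right) = - 14 \left(-2 + 12\right) = \left(-14\right) 10 = -140$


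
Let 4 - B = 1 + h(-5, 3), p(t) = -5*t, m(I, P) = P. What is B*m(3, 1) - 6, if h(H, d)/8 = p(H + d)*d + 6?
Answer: -291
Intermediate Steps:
h(H, d) = 48 + 8*d*(-5*H - 5*d) (h(H, d) = 8*((-5*(H + d))*d + 6) = 8*((-5*H - 5*d)*d + 6) = 8*(d*(-5*H - 5*d) + 6) = 8*(6 + d*(-5*H - 5*d)) = 48 + 8*d*(-5*H - 5*d))
B = -285 (B = 4 - (1 + (48 + 40*3*(-1*(-5) - 1*3))) = 4 - (1 + (48 + 40*3*(5 - 3))) = 4 - (1 + (48 + 40*3*2)) = 4 - (1 + (48 + 240)) = 4 - (1 + 288) = 4 - 1*289 = 4 - 289 = -285)
B*m(3, 1) - 6 = -285*1 - 6 = -285 - 6 = -291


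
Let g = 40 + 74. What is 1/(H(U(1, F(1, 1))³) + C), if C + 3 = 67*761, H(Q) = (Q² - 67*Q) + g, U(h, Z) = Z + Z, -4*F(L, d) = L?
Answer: 64/3270809 ≈ 1.9567e-5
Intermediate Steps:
g = 114
F(L, d) = -L/4
U(h, Z) = 2*Z
H(Q) = 114 + Q² - 67*Q (H(Q) = (Q² - 67*Q) + 114 = 114 + Q² - 67*Q)
C = 50984 (C = -3 + 67*761 = -3 + 50987 = 50984)
1/(H(U(1, F(1, 1))³) + C) = 1/((114 + ((2*(-¼*1))³)² - 67*(2*(-¼*1))³) + 50984) = 1/((114 + ((2*(-¼))³)² - 67*(2*(-¼))³) + 50984) = 1/((114 + ((-½)³)² - 67*(-½)³) + 50984) = 1/((114 + (-⅛)² - 67*(-⅛)) + 50984) = 1/((114 + 1/64 + 67/8) + 50984) = 1/(7833/64 + 50984) = 1/(3270809/64) = 64/3270809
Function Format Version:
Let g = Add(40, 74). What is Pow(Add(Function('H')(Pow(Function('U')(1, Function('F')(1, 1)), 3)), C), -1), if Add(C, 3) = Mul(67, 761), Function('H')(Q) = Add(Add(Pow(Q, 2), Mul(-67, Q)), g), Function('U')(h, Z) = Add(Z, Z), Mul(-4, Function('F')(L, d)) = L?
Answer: Rational(64, 3270809) ≈ 1.9567e-5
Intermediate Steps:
g = 114
Function('F')(L, d) = Mul(Rational(-1, 4), L)
Function('U')(h, Z) = Mul(2, Z)
Function('H')(Q) = Add(114, Pow(Q, 2), Mul(-67, Q)) (Function('H')(Q) = Add(Add(Pow(Q, 2), Mul(-67, Q)), 114) = Add(114, Pow(Q, 2), Mul(-67, Q)))
C = 50984 (C = Add(-3, Mul(67, 761)) = Add(-3, 50987) = 50984)
Pow(Add(Function('H')(Pow(Function('U')(1, Function('F')(1, 1)), 3)), C), -1) = Pow(Add(Add(114, Pow(Pow(Mul(2, Mul(Rational(-1, 4), 1)), 3), 2), Mul(-67, Pow(Mul(2, Mul(Rational(-1, 4), 1)), 3))), 50984), -1) = Pow(Add(Add(114, Pow(Pow(Mul(2, Rational(-1, 4)), 3), 2), Mul(-67, Pow(Mul(2, Rational(-1, 4)), 3))), 50984), -1) = Pow(Add(Add(114, Pow(Pow(Rational(-1, 2), 3), 2), Mul(-67, Pow(Rational(-1, 2), 3))), 50984), -1) = Pow(Add(Add(114, Pow(Rational(-1, 8), 2), Mul(-67, Rational(-1, 8))), 50984), -1) = Pow(Add(Add(114, Rational(1, 64), Rational(67, 8)), 50984), -1) = Pow(Add(Rational(7833, 64), 50984), -1) = Pow(Rational(3270809, 64), -1) = Rational(64, 3270809)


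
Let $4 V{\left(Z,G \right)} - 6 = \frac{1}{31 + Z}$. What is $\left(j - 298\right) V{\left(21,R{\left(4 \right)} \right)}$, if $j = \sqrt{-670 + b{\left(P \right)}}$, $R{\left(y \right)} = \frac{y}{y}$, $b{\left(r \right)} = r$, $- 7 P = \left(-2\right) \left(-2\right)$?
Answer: $- \frac{46637}{104} + \frac{313 i \sqrt{32858}}{1456} \approx -448.43 + 38.968 i$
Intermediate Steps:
$P = - \frac{4}{7}$ ($P = - \frac{\left(-2\right) \left(-2\right)}{7} = \left(- \frac{1}{7}\right) 4 = - \frac{4}{7} \approx -0.57143$)
$R{\left(y \right)} = 1$
$V{\left(Z,G \right)} = \frac{3}{2} + \frac{1}{4 \left(31 + Z\right)}$
$j = \frac{i \sqrt{32858}}{7}$ ($j = \sqrt{-670 - \frac{4}{7}} = \sqrt{- \frac{4694}{7}} = \frac{i \sqrt{32858}}{7} \approx 25.895 i$)
$\left(j - 298\right) V{\left(21,R{\left(4 \right)} \right)} = \left(\frac{i \sqrt{32858}}{7} - 298\right) \frac{187 + 6 \cdot 21}{4 \left(31 + 21\right)} = \left(-298 + \frac{i \sqrt{32858}}{7}\right) \frac{187 + 126}{4 \cdot 52} = \left(-298 + \frac{i \sqrt{32858}}{7}\right) \frac{1}{4} \cdot \frac{1}{52} \cdot 313 = \left(-298 + \frac{i \sqrt{32858}}{7}\right) \frac{313}{208} = - \frac{46637}{104} + \frac{313 i \sqrt{32858}}{1456}$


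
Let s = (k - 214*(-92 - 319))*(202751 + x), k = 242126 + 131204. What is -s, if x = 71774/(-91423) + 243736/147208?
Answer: -157336742584717007360/1682274623 ≈ -9.3526e+10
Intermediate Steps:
x = 1464671167/1682274623 (x = 71774*(-1/91423) + 243736*(1/147208) = -71774/91423 + 30467/18401 = 1464671167/1682274623 ≈ 0.87065)
k = 373330
s = 157336742584717007360/1682274623 (s = (373330 - 214*(-92 - 319))*(202751 + 1464671167/1682274623) = (373330 - 214*(-411))*(341084326759040/1682274623) = (373330 + 87954)*(341084326759040/1682274623) = 461284*(341084326759040/1682274623) = 157336742584717007360/1682274623 ≈ 9.3526e+10)
-s = -1*157336742584717007360/1682274623 = -157336742584717007360/1682274623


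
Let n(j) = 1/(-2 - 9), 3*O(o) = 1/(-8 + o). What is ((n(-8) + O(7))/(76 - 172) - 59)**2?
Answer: 8732715601/2509056 ≈ 3480.5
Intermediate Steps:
O(o) = 1/(3*(-8 + o))
n(j) = -1/11 (n(j) = 1/(-11) = -1/11)
((n(-8) + O(7))/(76 - 172) - 59)**2 = ((-1/11 + 1/(3*(-8 + 7)))/(76 - 172) - 59)**2 = ((-1/11 + (1/3)/(-1))/(-96) - 59)**2 = ((-1/11 + (1/3)*(-1))*(-1/96) - 59)**2 = ((-1/11 - 1/3)*(-1/96) - 59)**2 = (-14/33*(-1/96) - 59)**2 = (7/1584 - 59)**2 = (-93449/1584)**2 = 8732715601/2509056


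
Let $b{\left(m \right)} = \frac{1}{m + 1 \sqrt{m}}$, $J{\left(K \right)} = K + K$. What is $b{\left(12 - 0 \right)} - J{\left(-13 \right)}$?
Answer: $\frac{287}{11} - \frac{\sqrt{3}}{66} \approx 26.065$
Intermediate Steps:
$J{\left(K \right)} = 2 K$
$b{\left(m \right)} = \frac{1}{m + \sqrt{m}}$
$b{\left(12 - 0 \right)} - J{\left(-13 \right)} = \frac{1}{\left(12 - 0\right) + \sqrt{12 - 0}} - 2 \left(-13\right) = \frac{1}{\left(12 + 0\right) + \sqrt{12 + 0}} - -26 = \frac{1}{12 + \sqrt{12}} + 26 = \frac{1}{12 + 2 \sqrt{3}} + 26 = 26 + \frac{1}{12 + 2 \sqrt{3}}$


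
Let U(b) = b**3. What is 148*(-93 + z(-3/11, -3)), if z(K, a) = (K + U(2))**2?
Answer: -596144/121 ≈ -4926.8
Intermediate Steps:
z(K, a) = (8 + K)**2 (z(K, a) = (K + 2**3)**2 = (K + 8)**2 = (8 + K)**2)
148*(-93 + z(-3/11, -3)) = 148*(-93 + (8 - 3/11)**2) = 148*(-93 + (85/11)**2) = 148*(-93 + 7225/121) = 148*(-4028/121) = -596144/121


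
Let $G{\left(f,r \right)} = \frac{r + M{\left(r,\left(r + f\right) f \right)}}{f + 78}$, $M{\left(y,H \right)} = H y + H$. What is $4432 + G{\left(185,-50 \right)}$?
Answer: $- \frac{58209}{263} \approx -221.33$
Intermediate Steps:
$M{\left(y,H \right)} = H + H y$
$G{\left(f,r \right)} = \frac{r + f \left(1 + r\right) \left(f + r\right)}{78 + f}$ ($G{\left(f,r \right)} = \frac{r + \left(r + f\right) f \left(1 + r\right)}{f + 78} = \frac{r + \left(f + r\right) f \left(1 + r\right)}{78 + f} = \frac{r + f \left(f + r\right) \left(1 + r\right)}{78 + f} = \frac{r + f \left(1 + r\right) \left(f + r\right)}{78 + f}$)
$4432 + G{\left(185,-50 \right)} = 4432 + \frac{-50 + 185 \left(1 - 50\right) \left(185 - 50\right)}{78 + 185} = 4432 + \frac{-50 + 185 \left(-49\right) 135}{263} = 4432 + \frac{-50 - 1223775}{263} = 4432 + \frac{1}{263} \left(-1223825\right) = 4432 - \frac{1223825}{263} = - \frac{58209}{263}$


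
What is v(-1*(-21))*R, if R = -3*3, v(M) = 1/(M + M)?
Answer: -3/14 ≈ -0.21429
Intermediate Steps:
v(M) = 1/(2*M)
R = -9
v(-1*(-21))*R = (1/(2*((-1*(-21)))))*(-9) = ((½)/21)*(-9) = ((½)*(1/21))*(-9) = (1/42)*(-9) = -3/14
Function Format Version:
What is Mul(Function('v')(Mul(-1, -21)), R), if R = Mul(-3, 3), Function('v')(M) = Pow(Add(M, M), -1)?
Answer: Rational(-3, 14) ≈ -0.21429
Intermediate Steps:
Function('v')(M) = Mul(Rational(1, 2), Pow(M, -1)) (Function('v')(M) = Pow(Mul(2, M), -1) = Mul(Rational(1, 2), Pow(M, -1)))
R = -9
Mul(Function('v')(Mul(-1, -21)), R) = Mul(Mul(Rational(1, 2), Pow(Mul(-1, -21), -1)), -9) = Mul(Mul(Rational(1, 2), Pow(21, -1)), -9) = Mul(Mul(Rational(1, 2), Rational(1, 21)), -9) = Mul(Rational(1, 42), -9) = Rational(-3, 14)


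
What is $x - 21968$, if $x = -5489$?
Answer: $-27457$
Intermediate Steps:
$x - 21968 = -5489 - 21968 = -27457$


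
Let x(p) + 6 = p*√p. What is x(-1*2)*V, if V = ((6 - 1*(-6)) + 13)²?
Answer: -3750 - 1250*I*√2 ≈ -3750.0 - 1767.8*I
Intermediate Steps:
x(p) = -6 + p^(3/2) (x(p) = -6 + p*√p = -6 + p^(3/2))
V = 625 (V = ((6 + 6) + 13)² = (12 + 13)² = 25² = 625)
x(-1*2)*V = (-6 + (-1*2)^(3/2))*625 = (-6 + (-2)^(3/2))*625 = (-6 - 2*I*√2)*625 = -3750 - 1250*I*√2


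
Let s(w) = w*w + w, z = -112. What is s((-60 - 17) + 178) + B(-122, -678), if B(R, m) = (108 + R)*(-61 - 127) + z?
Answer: 12822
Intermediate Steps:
s(w) = w + w**2 (s(w) = w**2 + w = w + w**2)
B(R, m) = -20416 - 188*R (B(R, m) = (108 + R)*(-61 - 127) - 112 = (108 + R)*(-188) - 112 = (-20304 - 188*R) - 112 = -20416 - 188*R)
s((-60 - 17) + 178) + B(-122, -678) = ((-60 - 17) + 178)*(1 + ((-60 - 17) + 178)) + (-20416 - 188*(-122)) = (-77 + 178)*(1 + (-77 + 178)) + (-20416 + 22936) = 101*(1 + 101) + 2520 = 101*102 + 2520 = 10302 + 2520 = 12822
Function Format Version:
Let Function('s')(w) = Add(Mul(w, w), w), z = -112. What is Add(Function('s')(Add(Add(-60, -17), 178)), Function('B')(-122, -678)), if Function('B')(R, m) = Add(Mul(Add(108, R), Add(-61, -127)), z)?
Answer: 12822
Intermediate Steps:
Function('s')(w) = Add(w, Pow(w, 2)) (Function('s')(w) = Add(Pow(w, 2), w) = Add(w, Pow(w, 2)))
Function('B')(R, m) = Add(-20416, Mul(-188, R)) (Function('B')(R, m) = Add(Mul(Add(108, R), Add(-61, -127)), -112) = Add(Mul(Add(108, R), -188), -112) = Add(Add(-20304, Mul(-188, R)), -112) = Add(-20416, Mul(-188, R)))
Add(Function('s')(Add(Add(-60, -17), 178)), Function('B')(-122, -678)) = Add(Mul(Add(Add(-60, -17), 178), Add(1, Add(Add(-60, -17), 178))), Add(-20416, Mul(-188, -122))) = Add(Mul(Add(-77, 178), Add(1, Add(-77, 178))), Add(-20416, 22936)) = Add(Mul(101, Add(1, 101)), 2520) = Add(Mul(101, 102), 2520) = Add(10302, 2520) = 12822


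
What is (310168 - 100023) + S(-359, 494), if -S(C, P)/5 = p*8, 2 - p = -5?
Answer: 209865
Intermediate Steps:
p = 7 (p = 2 - 1*(-5) = 2 + 5 = 7)
S(C, P) = -280 (S(C, P) = -35*8 = -5*56 = -280)
(310168 - 100023) + S(-359, 494) = (310168 - 100023) - 280 = 210145 - 280 = 209865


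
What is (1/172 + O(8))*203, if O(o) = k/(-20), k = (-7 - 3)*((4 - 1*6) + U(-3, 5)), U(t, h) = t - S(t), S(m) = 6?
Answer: -191835/172 ≈ -1115.3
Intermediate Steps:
U(t, h) = -6 + t (U(t, h) = t - 1*6 = t - 6 = -6 + t)
k = 110 (k = (-7 - 3)*((4 - 1*6) + (-6 - 3)) = -10*((4 - 6) - 9) = -10*(-2 - 9) = -10*(-11) = 110)
O(o) = -11/2 (O(o) = 110/(-20) = 110*(-1/20) = -11/2)
(1/172 + O(8))*203 = (1/172 - 11/2)*203 = -945/172*203 = -191835/172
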